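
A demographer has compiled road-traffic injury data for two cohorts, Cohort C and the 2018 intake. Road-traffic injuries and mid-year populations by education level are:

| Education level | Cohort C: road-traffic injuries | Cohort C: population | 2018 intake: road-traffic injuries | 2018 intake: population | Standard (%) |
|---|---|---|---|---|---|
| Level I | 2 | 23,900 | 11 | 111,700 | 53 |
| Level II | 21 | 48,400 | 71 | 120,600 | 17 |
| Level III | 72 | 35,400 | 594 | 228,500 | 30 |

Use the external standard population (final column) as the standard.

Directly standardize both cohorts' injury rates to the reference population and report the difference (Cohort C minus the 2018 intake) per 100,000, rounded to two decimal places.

Education-specific rates per 100,000 for Cohort C: 8.37, 43.39, 203.39.
For the 2018 intake: 9.85, 58.87, 259.96.
Standard weights: 0.53, 0.17, 0.30.
Cohort C: 0.5300×8.37 + 0.1700×43.39 + 0.3000×203.39 = 72.8281 per 100,000.
The 2018 intake: 0.5300×9.85 + 0.1700×58.87 + 0.3000×259.96 = 93.2145 per 100,000.
Difference = 72.8281 − 93.2145 = -20.3864.

-20.39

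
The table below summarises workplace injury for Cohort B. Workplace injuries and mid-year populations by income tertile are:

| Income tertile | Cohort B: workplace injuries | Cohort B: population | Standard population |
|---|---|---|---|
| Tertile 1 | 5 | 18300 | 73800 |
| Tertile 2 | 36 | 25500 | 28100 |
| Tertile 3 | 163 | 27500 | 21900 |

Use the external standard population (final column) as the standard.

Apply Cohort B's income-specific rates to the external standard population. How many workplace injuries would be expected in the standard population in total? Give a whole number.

Income-specific rates per 10000 for Cohort B: 2.73, 14.12, 59.27.
Expected workplace injuries = Σ (standard pop × income-specific rate ÷ 10000)
= 73800×2.73/10000 + 28100×14.12/10000 + 21900×59.27/10000
= 20.16 + 39.67 + 129.81 = 189.64.

190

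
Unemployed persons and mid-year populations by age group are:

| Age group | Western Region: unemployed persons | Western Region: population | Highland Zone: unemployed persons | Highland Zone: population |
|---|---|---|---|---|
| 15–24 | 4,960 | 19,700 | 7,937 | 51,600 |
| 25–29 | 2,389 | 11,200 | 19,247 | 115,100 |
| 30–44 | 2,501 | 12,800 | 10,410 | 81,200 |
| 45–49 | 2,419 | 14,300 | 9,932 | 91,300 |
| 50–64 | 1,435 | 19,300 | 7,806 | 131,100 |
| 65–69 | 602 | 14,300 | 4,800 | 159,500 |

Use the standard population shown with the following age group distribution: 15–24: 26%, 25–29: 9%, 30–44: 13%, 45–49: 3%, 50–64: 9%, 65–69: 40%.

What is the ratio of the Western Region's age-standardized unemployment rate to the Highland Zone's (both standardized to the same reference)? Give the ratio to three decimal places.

1.501

Age-specific rates per 1,000 for the Western Region: 251.777, 213.304, 195.391, 169.161, 74.352, 42.098.
For the Highland Zone: 153.818, 167.220, 128.202, 108.784, 59.542, 30.094.
Standard weights: 0.26, 0.09, 0.13, 0.03, 0.09, 0.40.
The Western Region: 0.2600×251.777 + 0.0900×213.304 + 0.1300×195.391 + 0.0300×169.161 + 0.0900×74.352 + 0.4000×42.098 = 138.6657 per 1,000.
The Highland Zone: 0.2600×153.818 + 0.0900×167.220 + 0.1300×128.202 + 0.0300×108.784 + 0.0900×59.542 + 0.4000×30.094 = 92.3686 per 1,000.
Ratio = 138.6657 ÷ 92.3686 = 1.50122.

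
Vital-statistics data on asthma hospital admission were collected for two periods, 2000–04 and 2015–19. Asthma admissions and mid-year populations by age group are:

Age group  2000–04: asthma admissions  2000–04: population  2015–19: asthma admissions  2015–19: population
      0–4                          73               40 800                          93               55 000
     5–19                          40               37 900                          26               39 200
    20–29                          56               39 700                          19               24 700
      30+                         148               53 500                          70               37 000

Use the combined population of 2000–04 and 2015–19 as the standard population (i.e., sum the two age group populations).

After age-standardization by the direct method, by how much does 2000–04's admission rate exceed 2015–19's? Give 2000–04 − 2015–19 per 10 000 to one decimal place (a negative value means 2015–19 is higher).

4.9

Age-specific rates per 10 000 for 2000–04: 17.89, 10.55, 14.11, 27.66.
For 2015–19: 16.91, 6.63, 7.69, 18.92.
Combined standard total = 327 800; weights = 0.2923, 0.2352, 0.1965, 0.2761.
2000–04: 0.2923×17.89 + 0.2352×10.55 + 0.1965×14.11 + 0.2761×27.66 = 18.1201 per 10 000.
2015–19: 0.2923×16.91 + 0.2352×6.63 + 0.1965×7.69 + 0.2761×18.92 = 13.2362 per 10 000.
Difference = 18.1201 − 13.2362 = 4.8839.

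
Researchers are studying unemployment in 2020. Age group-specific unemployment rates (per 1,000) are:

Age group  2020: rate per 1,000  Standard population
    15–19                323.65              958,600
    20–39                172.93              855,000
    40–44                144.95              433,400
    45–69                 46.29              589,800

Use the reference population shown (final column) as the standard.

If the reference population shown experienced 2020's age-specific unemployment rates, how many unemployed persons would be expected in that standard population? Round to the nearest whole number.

548229

Expected unemployed persons = Σ (standard pop × age-specific rate ÷ 1,000)
= 958,600×323.65/1,000 + 855,000×172.93/1,000 + 433,400×144.95/1,000 + 589,800×46.29/1,000
= 310250.89 + 147855.15 + 62821.33 + 27301.84 = 548229.21.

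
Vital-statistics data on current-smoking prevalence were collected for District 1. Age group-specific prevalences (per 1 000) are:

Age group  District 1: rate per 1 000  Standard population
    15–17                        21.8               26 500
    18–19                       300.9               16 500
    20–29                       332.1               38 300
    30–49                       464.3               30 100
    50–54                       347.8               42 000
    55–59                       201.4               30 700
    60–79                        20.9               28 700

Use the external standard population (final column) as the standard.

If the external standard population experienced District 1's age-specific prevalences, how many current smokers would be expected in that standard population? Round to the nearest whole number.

53628

Expected current smokers = Σ (standard pop × age-specific rate ÷ 1 000)
= 26 500×21.8/1 000 + 16 500×300.9/1 000 + 38 300×332.1/1 000 + 30 100×464.3/1 000 + 42 000×347.8/1 000 + 30 700×201.4/1 000 + 28 700×20.9/1 000
= 577.70 + 4964.85 + 12719.43 + 13975.43 + 14607.60 + 6182.98 + 599.83 = 53627.82.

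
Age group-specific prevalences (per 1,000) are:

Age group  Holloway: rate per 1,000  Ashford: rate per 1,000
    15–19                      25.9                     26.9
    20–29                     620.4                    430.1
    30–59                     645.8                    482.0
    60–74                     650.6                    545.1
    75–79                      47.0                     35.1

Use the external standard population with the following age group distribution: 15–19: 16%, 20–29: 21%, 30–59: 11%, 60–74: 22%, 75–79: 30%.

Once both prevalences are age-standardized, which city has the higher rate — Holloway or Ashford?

Standard weights: 0.16, 0.21, 0.11, 0.22, 0.30.
Holloway: 0.1600×25.9 + 0.2100×620.4 + 0.1100×645.8 + 0.2200×650.6 + 0.3000×47.0 = 362.6980 per 1,000.
Ashford: 0.1600×26.9 + 0.2100×430.1 + 0.1100×482.0 + 0.2200×545.1 + 0.3000×35.1 = 278.0970 per 1,000.

Holloway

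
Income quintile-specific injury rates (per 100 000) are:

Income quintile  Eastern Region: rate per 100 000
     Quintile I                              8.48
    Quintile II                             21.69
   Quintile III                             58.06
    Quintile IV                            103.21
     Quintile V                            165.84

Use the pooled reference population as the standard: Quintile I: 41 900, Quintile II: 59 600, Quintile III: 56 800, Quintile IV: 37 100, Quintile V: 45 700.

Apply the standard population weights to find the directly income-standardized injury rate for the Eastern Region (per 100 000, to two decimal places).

67.83

Standard total = 241 100; weights = 0.1738, 0.2472, 0.2356, 0.1539, 0.1895.
Standardized rate: 0.1738×8.48 + 0.2472×21.69 + 0.2356×58.06 + 0.1539×103.21 + 0.1895×165.84 = 67.8300 per 100 000.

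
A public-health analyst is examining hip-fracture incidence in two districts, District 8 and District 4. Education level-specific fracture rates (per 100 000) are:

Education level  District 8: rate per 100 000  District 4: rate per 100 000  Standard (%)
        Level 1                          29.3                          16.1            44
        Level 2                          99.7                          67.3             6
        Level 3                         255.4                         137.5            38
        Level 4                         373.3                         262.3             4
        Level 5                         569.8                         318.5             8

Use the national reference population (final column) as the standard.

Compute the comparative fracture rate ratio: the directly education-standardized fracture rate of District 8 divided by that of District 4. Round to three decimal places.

1.776

Standard weights: 0.44, 0.06, 0.38, 0.04, 0.08.
District 8: 0.4400×29.3 + 0.0600×99.7 + 0.3800×255.4 + 0.0400×373.3 + 0.0800×569.8 = 176.4420 per 100 000.
District 4: 0.4400×16.1 + 0.0600×67.3 + 0.3800×137.5 + 0.0400×262.3 + 0.0800×318.5 = 99.3440 per 100 000.
Ratio = 176.4420 ÷ 99.3440 = 1.77607.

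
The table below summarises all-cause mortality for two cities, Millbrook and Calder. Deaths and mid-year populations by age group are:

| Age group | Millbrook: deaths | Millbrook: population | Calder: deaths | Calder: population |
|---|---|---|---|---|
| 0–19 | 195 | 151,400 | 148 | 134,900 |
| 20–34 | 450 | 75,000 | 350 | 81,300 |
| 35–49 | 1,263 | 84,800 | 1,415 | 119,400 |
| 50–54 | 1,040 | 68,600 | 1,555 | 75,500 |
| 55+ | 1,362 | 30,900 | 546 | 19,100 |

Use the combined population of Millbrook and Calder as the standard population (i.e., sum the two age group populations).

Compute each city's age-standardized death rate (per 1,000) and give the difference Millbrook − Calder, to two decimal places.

Age-specific rates per 1,000 for Millbrook: 1.288, 6.000, 14.894, 15.160, 44.078.
For Calder: 1.097, 4.305, 11.851, 20.596, 28.586.
Combined standard total = 840,900; weights = 0.3405, 0.1859, 0.2428, 0.1714, 0.0595.
Millbrook: 0.3405×1.288 + 0.1859×6.000 + 0.2428×14.894 + 0.1714×15.160 + 0.0595×44.078 = 10.3893 per 1,000.
Calder: 0.3405×1.097 + 0.1859×4.305 + 0.2428×11.851 + 0.1714×20.596 + 0.0595×28.586 = 9.2807 per 1,000.
Difference = 10.3893 − 9.2807 = 1.1086.

1.11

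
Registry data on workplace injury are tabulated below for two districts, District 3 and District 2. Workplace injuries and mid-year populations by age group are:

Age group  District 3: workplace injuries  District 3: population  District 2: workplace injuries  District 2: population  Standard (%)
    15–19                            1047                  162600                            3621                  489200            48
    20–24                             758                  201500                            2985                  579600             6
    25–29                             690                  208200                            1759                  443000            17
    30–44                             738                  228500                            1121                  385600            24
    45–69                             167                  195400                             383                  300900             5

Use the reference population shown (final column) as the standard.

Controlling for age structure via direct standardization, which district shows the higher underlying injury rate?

District 2

Age-specific rates per 10000 for District 3: 64.39, 37.62, 33.14, 32.30, 8.55.
For District 2: 74.02, 51.50, 39.71, 29.07, 12.73.
Standard weights: 0.48, 0.06, 0.17, 0.24, 0.05.
District 3: 0.4800×64.39 + 0.0600×37.62 + 0.1700×33.14 + 0.2400×32.30 + 0.0500×8.55 = 46.9776 per 10000.
District 2: 0.4800×74.02 + 0.0600×51.50 + 0.1700×39.71 + 0.2400×29.07 + 0.0500×12.73 = 52.9828 per 10000.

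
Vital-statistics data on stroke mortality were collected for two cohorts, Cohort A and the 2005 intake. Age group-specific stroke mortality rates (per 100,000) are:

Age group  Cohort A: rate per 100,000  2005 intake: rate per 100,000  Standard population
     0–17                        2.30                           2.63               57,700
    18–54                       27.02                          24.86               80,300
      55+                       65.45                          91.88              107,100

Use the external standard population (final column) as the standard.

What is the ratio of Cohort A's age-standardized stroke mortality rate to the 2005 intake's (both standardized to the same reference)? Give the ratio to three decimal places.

0.777

Standard total = 245,100; weights = 0.2354, 0.3276, 0.4370.
Cohort A: 0.2354×2.30 + 0.3276×27.02 + 0.4370×65.45 = 37.9931 per 100,000.
The 2005 intake: 0.2354×2.63 + 0.3276×24.86 + 0.4370×91.88 = 48.9121 per 100,000.
Ratio = 37.9931 ÷ 48.9121 = 0.77676.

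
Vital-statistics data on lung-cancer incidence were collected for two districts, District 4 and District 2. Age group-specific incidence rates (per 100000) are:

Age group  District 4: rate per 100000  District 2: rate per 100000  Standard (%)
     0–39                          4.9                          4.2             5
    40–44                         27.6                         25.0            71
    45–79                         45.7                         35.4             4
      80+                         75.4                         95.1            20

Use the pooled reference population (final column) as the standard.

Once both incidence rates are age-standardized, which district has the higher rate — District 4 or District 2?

Standard weights: 0.05, 0.71, 0.04, 0.20.
District 4: 0.0500×4.9 + 0.7100×27.6 + 0.0400×45.7 + 0.2000×75.4 = 36.7490 per 100000.
District 2: 0.0500×4.2 + 0.7100×25.0 + 0.0400×35.4 + 0.2000×95.1 = 38.3960 per 100000.

District 2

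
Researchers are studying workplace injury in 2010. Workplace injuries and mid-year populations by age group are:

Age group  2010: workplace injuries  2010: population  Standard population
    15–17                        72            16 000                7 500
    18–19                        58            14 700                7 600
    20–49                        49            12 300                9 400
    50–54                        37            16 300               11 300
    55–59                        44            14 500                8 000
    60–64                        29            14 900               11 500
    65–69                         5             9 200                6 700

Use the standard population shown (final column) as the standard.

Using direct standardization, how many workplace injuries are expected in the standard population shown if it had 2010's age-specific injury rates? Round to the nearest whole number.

Age-specific rates per 10 000 for 2010: 45.00, 39.46, 39.84, 22.70, 30.34, 19.46, 5.43.
Expected workplace injuries = Σ (standard pop × age-specific rate ÷ 10 000)
= 7 500×45.00/10 000 + 7 600×39.46/10 000 + 9 400×39.84/10 000 + 11 300×22.70/10 000 + 8 000×30.34/10 000 + 11 500×19.46/10 000 + 6 700×5.43/10 000
= 33.75 + 29.99 + 37.45 + 25.65 + 24.28 + 22.38 + 3.64 = 177.13.

177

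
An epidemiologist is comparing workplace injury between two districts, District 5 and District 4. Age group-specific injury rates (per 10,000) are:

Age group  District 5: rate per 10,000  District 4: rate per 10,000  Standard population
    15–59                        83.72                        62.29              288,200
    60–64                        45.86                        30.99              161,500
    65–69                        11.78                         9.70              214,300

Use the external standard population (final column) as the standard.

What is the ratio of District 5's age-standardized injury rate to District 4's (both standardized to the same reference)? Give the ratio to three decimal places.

Standard total = 664,000; weights = 0.4340, 0.2432, 0.3227.
District 5: 0.4340×83.72 + 0.2432×45.86 + 0.3227×11.78 = 51.2936 per 10,000.
District 4: 0.4340×62.29 + 0.2432×30.99 + 0.3227×9.70 = 37.7042 per 10,000.
Ratio = 51.2936 ÷ 37.7042 = 1.36042.

1.360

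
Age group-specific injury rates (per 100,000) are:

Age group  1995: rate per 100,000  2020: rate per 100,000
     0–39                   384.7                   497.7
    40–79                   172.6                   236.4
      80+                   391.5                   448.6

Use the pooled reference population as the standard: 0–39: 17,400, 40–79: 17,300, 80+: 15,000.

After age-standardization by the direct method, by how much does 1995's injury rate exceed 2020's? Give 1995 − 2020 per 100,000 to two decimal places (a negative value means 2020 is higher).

Standard total = 49,700; weights = 0.3501, 0.3481, 0.3018.
1995: 0.3501×384.7 + 0.3481×172.6 + 0.3018×391.5 = 312.9227 per 100,000.
2020: 0.3501×497.7 + 0.3481×236.4 + 0.3018×448.6 = 391.9256 per 100,000.
Difference = 312.9227 − 391.9256 = -79.0028.

-79.00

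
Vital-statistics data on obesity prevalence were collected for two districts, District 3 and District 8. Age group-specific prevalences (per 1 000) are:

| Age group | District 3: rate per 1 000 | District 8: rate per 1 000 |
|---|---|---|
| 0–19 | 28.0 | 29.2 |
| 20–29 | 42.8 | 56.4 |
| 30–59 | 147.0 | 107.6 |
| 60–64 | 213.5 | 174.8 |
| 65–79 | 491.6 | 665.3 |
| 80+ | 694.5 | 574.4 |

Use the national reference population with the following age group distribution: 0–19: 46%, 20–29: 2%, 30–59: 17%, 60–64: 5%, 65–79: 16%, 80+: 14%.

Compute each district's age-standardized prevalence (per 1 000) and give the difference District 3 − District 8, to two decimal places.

-3.17

Standard weights: 0.46, 0.02, 0.17, 0.05, 0.16, 0.14.
District 3: 0.4600×28.0 + 0.0200×42.8 + 0.1700×147.0 + 0.0500×213.5 + 0.1600×491.6 + 0.1400×694.5 = 225.2870 per 1 000.
District 8: 0.4600×29.2 + 0.0200×56.4 + 0.1700×107.6 + 0.0500×174.8 + 0.1600×665.3 + 0.1400×574.4 = 228.4560 per 1 000.
Difference = 225.2870 − 228.4560 = -3.1690.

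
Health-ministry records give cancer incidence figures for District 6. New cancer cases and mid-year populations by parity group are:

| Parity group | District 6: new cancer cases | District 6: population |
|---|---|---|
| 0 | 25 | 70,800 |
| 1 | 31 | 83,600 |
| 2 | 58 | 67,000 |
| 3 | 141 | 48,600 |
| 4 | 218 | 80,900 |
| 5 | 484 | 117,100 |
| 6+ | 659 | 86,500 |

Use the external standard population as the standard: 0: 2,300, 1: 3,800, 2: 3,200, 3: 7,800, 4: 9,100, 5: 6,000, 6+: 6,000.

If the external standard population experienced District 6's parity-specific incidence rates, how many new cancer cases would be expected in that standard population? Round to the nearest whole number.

123

Parity-specific rates per 100,000 for District 6: 35.31, 37.08, 86.57, 290.12, 269.47, 413.32, 761.85.
Expected new cancer cases = Σ (standard pop × parity-specific rate ÷ 100,000)
= 2,300×35.31/100,000 + 3,800×37.08/100,000 + 3,200×86.57/100,000 + 7,800×290.12/100,000 + 9,100×269.47/100,000 + 6,000×413.32/100,000 + 6,000×761.85/100,000
= 0.81 + 1.41 + 2.77 + 22.63 + 24.52 + 24.80 + 45.71 = 122.65.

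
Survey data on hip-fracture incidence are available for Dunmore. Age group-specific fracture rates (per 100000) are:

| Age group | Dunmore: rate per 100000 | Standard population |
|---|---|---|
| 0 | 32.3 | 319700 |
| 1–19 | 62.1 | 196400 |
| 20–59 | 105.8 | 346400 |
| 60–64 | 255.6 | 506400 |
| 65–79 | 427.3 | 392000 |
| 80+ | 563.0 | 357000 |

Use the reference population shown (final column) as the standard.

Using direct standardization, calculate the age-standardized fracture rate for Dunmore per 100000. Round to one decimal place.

Standard total = 2117900; weights = 0.1510, 0.0927, 0.1636, 0.2391, 0.1851, 0.1686.
Standardized rate: 0.1510×32.3 + 0.0927×62.1 + 0.1636×105.8 + 0.2391×255.6 + 0.1851×427.3 + 0.1686×563.0 = 263.0437 per 100000.

263.0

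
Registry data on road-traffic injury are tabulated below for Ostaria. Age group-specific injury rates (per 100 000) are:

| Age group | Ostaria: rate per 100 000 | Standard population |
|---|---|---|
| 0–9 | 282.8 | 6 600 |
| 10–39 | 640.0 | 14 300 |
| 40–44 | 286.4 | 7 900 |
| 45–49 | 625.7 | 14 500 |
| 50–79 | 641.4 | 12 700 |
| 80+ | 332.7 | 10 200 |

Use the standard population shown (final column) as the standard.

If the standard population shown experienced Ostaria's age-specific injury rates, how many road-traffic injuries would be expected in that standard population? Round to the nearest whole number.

339

Expected road-traffic injuries = Σ (standard pop × age-specific rate ÷ 100 000)
= 6 600×282.8/100 000 + 14 300×640.0/100 000 + 7 900×286.4/100 000 + 14 500×625.7/100 000 + 12 700×641.4/100 000 + 10 200×332.7/100 000
= 18.66 + 91.52 + 22.63 + 90.73 + 81.46 + 33.94 = 338.93.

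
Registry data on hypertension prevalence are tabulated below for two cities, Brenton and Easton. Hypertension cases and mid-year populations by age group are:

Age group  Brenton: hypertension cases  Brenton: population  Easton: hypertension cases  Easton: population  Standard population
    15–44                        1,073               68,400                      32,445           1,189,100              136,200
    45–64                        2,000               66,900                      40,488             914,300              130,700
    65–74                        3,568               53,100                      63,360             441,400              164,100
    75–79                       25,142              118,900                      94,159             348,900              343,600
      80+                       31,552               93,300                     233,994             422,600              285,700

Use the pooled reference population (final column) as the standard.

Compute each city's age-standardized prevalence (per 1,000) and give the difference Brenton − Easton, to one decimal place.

-92.1

Age-specific rates per 1,000 for Brenton: 15.687, 29.895, 67.194, 211.455, 338.178.
For Easton: 27.285, 44.283, 143.543, 269.874, 553.701.
Standard total = 1,060,300; weights = 0.1285, 0.1233, 0.1548, 0.3241, 0.2695.
Brenton: 0.1285×15.687 + 0.1233×29.895 + 0.1548×67.194 + 0.3241×211.455 + 0.2695×338.178 = 175.7463 per 1,000.
Easton: 0.1285×27.285 + 0.1233×44.283 + 0.1548×143.543 + 0.3241×269.874 + 0.2695×553.701 = 267.8304 per 1,000.
Difference = 175.7463 − 267.8304 = -92.0840.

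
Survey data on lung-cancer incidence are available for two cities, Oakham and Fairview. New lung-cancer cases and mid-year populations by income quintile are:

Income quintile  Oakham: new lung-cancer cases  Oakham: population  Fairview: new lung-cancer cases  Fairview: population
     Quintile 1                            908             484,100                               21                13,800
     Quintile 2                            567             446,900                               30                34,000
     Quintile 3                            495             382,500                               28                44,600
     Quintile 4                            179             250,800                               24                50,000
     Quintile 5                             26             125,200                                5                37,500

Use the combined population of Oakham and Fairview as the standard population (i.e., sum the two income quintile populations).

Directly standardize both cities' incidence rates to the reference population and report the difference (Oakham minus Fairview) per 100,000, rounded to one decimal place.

39.0

Income-specific rates per 100,000 for Oakham: 187.56, 126.87, 129.41, 71.37, 20.77.
For Fairview: 152.17, 88.24, 62.78, 48.00, 13.33.
Combined standard total = 1,869,400; weights = 0.2663, 0.2572, 0.2285, 0.1609, 0.0870.
Oakham: 0.2663×187.56 + 0.2572×126.87 + 0.2285×129.41 + 0.1609×71.37 + 0.0870×20.77 = 125.4527 per 100,000.
Fairview: 0.2663×152.17 + 0.2572×88.24 + 0.2285×62.78 + 0.1609×48.00 + 0.0870×13.33 = 86.4560 per 100,000.
Difference = 125.4527 − 86.4560 = 38.9966.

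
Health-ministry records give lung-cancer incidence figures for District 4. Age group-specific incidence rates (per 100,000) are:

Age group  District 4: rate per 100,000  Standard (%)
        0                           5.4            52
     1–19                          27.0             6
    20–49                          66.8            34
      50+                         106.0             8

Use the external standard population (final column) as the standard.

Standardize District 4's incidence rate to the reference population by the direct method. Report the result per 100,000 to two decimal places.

Standard weights: 0.52, 0.06, 0.34, 0.08.
Standardized rate: 0.5200×5.4 + 0.0600×27.0 + 0.3400×66.8 + 0.0800×106.0 = 35.6200 per 100,000.

35.62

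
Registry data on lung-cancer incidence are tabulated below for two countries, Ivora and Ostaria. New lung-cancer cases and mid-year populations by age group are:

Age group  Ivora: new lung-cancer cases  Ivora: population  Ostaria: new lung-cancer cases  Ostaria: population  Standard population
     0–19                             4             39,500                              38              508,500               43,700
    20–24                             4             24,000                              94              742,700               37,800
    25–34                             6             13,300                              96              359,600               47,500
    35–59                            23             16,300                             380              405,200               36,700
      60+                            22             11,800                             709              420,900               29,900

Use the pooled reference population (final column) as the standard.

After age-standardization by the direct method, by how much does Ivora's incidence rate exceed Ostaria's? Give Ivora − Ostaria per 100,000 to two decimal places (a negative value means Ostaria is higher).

17.47

Age-specific rates per 100,000 for Ivora: 10.13, 16.67, 45.11, 141.10, 186.44.
For Ostaria: 7.47, 12.66, 26.70, 93.78, 168.45.
Standard total = 195,600; weights = 0.2234, 0.1933, 0.2428, 0.1876, 0.1529.
Ivora: 0.2234×10.13 + 0.1933×16.67 + 0.2428×45.11 + 0.1876×141.10 + 0.1529×186.44 = 71.4136 per 100,000.
Ostaria: 0.2234×7.47 + 0.1933×12.66 + 0.2428×26.70 + 0.1876×93.78 + 0.1529×168.45 = 53.9439 per 100,000.
Difference = 71.4136 − 53.9439 = 17.4696.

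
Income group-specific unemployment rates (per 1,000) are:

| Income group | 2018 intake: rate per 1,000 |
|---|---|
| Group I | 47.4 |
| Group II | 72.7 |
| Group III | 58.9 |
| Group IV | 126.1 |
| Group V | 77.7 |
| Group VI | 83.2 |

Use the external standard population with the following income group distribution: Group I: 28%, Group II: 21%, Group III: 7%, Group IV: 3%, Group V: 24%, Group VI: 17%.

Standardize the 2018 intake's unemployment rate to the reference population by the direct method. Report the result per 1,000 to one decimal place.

Standard weights: 0.28, 0.21, 0.07, 0.03, 0.24, 0.17.
Standardized rate: 0.2800×47.4 + 0.2100×72.7 + 0.0700×58.9 + 0.0300×126.1 + 0.2400×77.7 + 0.1700×83.2 = 69.2370 per 1,000.

69.2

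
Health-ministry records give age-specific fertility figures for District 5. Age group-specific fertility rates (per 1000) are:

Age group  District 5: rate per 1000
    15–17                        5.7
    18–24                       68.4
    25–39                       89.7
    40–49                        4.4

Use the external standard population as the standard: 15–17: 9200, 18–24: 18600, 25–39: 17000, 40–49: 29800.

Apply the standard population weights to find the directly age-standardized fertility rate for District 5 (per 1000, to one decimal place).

Standard total = 74600; weights = 0.1233, 0.2493, 0.2279, 0.3995.
Standardized rate: 0.1233×5.7 + 0.2493×68.4 + 0.2279×89.7 + 0.3995×4.4 = 39.9558 per 1000.

40.0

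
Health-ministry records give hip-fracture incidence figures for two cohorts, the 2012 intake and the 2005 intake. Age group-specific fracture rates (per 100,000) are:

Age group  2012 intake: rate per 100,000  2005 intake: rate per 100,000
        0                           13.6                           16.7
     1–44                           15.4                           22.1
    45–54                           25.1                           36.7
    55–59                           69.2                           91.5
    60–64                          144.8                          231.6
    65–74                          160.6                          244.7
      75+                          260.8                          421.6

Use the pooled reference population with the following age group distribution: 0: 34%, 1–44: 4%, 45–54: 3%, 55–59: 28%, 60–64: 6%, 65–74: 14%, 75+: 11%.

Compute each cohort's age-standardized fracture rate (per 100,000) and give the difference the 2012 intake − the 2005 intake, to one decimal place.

-42.6

Standard weights: 0.34, 0.04, 0.03, 0.28, 0.06, 0.14, 0.11.
The 2012 intake: 0.3400×13.6 + 0.0400×15.4 + 0.0300×25.1 + 0.2800×69.2 + 0.0600×144.8 + 0.1400×160.6 + 0.1100×260.8 = 85.2290 per 100,000.
The 2005 intake: 0.3400×16.7 + 0.0400×22.1 + 0.0300×36.7 + 0.2800×91.5 + 0.0600×231.6 + 0.1400×244.7 + 0.1100×421.6 = 127.8130 per 100,000.
Difference = 85.2290 − 127.8130 = -42.5840.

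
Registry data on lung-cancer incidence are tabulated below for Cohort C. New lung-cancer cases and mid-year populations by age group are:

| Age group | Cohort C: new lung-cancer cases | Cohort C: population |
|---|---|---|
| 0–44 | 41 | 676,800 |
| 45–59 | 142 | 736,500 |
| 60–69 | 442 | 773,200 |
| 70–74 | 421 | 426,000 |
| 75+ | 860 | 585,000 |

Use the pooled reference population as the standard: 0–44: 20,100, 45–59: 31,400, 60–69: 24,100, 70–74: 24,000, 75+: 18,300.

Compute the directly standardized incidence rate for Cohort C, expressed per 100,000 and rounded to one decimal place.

60.8

Age-specific rates per 100,000 for Cohort C: 6.06, 19.28, 57.17, 98.83, 147.01.
Standard total = 117,900; weights = 0.1705, 0.2663, 0.2044, 0.2036, 0.1552.
Standardized rate: 0.1705×6.06 + 0.2663×19.28 + 0.2044×57.17 + 0.2036×98.83 + 0.1552×147.01 = 60.7882 per 100,000.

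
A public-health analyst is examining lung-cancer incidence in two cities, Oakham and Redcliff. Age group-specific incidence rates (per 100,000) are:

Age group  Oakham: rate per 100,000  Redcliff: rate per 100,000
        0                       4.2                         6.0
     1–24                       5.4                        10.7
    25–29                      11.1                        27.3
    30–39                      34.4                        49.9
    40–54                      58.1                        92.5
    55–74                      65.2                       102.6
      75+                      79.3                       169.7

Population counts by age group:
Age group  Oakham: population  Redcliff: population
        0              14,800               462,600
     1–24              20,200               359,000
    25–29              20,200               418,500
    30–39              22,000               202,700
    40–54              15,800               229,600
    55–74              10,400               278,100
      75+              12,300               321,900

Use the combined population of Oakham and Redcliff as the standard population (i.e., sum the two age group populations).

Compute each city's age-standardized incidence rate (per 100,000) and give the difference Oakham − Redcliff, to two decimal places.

-26.34

Combined standard total = 2,388,100; weights = 0.1999, 0.1588, 0.1837, 0.0941, 0.1028, 0.1208, 0.1399.
Oakham: 0.1999×4.2 + 0.1588×5.4 + 0.1837×11.1 + 0.0941×34.4 + 0.1028×58.1 + 0.1208×65.2 + 0.1399×79.3 = 31.9174 per 100,000.
Redcliff: 0.1999×6.0 + 0.1588×10.7 + 0.1837×27.3 + 0.0941×49.9 + 0.1028×92.5 + 0.1208×102.6 + 0.1399×169.7 = 58.2573 per 100,000.
Difference = 31.9174 − 58.2573 = -26.3399.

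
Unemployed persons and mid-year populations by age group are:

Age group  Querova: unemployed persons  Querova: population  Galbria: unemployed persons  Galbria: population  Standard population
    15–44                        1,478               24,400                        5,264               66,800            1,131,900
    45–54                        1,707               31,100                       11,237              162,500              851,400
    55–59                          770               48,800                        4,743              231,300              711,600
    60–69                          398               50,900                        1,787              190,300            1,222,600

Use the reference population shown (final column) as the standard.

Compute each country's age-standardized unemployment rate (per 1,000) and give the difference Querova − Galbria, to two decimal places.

-9.72

Age-specific rates per 1,000 for Querova: 60.574, 54.887, 15.779, 7.819.
For Galbria: 78.802, 69.151, 20.506, 9.390.
Standard total = 3,917,500; weights = 0.2889, 0.2173, 0.1816, 0.3121.
Querova: 0.2889×60.574 + 0.2173×54.887 + 0.1816×15.779 + 0.3121×7.819 = 34.7371 per 1,000.
Galbria: 0.2889×78.802 + 0.2173×69.151 + 0.1816×20.506 + 0.3121×9.390 = 44.4529 per 1,000.
Difference = 34.7371 − 44.4529 = -9.7158.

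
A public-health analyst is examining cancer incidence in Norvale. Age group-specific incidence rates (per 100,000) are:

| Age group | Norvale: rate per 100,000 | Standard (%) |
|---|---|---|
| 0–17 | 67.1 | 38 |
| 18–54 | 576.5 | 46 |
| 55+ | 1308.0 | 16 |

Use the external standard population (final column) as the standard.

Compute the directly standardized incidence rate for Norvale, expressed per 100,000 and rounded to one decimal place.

500.0

Standard weights: 0.38, 0.46, 0.16.
Standardized rate: 0.3800×67.1 + 0.4600×576.5 + 0.1600×1308.0 = 499.9680 per 100,000.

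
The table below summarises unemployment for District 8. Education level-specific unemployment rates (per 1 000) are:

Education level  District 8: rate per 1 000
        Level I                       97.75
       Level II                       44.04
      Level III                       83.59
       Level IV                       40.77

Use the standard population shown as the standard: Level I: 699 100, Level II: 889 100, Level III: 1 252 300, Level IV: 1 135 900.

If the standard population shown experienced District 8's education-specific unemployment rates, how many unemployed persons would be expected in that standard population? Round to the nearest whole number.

258483

Expected unemployed persons = Σ (standard pop × education-specific rate ÷ 1 000)
= 699 100×97.75/1 000 + 889 100×44.04/1 000 + 1 252 300×83.59/1 000 + 1 135 900×40.77/1 000
= 68337.02 + 39155.96 + 104679.76 + 46310.64 = 258483.39.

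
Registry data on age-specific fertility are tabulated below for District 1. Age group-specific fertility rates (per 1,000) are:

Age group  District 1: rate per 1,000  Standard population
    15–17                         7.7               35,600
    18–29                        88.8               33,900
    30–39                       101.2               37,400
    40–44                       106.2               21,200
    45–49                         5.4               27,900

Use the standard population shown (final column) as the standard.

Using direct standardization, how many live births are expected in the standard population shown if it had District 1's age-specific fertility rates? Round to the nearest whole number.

9471

Expected live births = Σ (standard pop × age-specific rate ÷ 1,000)
= 35,600×7.7/1,000 + 33,900×88.8/1,000 + 37,400×101.2/1,000 + 21,200×106.2/1,000 + 27,900×5.4/1,000
= 274.12 + 3010.32 + 3784.88 + 2251.44 + 150.66 = 9471.42.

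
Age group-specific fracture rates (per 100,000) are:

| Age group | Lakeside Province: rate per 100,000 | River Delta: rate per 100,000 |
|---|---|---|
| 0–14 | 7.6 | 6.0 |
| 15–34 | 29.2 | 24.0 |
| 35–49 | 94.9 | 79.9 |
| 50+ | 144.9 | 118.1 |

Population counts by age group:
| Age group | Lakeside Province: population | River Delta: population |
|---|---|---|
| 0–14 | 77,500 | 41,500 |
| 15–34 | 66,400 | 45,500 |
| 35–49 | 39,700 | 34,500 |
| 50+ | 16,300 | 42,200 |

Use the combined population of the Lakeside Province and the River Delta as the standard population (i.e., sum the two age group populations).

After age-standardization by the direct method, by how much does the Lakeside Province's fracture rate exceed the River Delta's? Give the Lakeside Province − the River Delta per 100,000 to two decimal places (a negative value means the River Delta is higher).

Combined standard total = 363,600; weights = 0.3273, 0.3078, 0.2041, 0.1609.
The Lakeside Province: 0.3273×7.6 + 0.3078×29.2 + 0.2041×94.9 + 0.1609×144.9 = 54.1532 per 100,000.
The River Delta: 0.3273×6.0 + 0.3078×24.0 + 0.2041×79.9 + 0.1609×118.1 = 44.6563 per 100,000.
Difference = 54.1532 − 44.6563 = 9.4969.

9.50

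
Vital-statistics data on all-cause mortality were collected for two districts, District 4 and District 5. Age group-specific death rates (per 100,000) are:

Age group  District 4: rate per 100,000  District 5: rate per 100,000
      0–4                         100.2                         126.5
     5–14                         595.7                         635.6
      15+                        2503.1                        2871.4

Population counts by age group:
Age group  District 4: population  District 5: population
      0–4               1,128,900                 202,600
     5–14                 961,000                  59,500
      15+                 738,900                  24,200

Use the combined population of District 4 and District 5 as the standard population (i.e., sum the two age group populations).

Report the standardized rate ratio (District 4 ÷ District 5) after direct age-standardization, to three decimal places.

Combined standard total = 3,115,100; weights = 0.4274, 0.3276, 0.2450.
District 4: 0.4274×100.2 + 0.3276×595.7 + 0.2450×2503.1 = 851.1585 per 100,000.
District 5: 0.4274×126.5 + 0.3276×635.6 + 0.2450×2871.4 = 965.6929 per 100,000.
Ratio = 851.1585 ÷ 965.6929 = 0.88140.

0.881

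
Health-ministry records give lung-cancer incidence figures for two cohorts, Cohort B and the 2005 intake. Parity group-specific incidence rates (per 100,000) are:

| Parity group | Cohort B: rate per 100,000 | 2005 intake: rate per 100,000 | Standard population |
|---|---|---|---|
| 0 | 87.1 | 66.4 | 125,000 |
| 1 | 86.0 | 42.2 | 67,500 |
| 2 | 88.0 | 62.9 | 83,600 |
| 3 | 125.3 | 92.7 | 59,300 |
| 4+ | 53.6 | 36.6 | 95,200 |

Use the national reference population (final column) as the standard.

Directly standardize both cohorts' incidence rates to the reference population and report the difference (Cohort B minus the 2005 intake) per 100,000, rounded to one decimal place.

Standard total = 430,600; weights = 0.2903, 0.1568, 0.1941, 0.1377, 0.2211.
Cohort B: 0.2903×87.1 + 0.1568×86.0 + 0.1941×88.0 + 0.1377×125.3 + 0.2211×53.6 = 84.9566 per 100,000.
The 2005 intake: 0.2903×66.4 + 0.1568×42.2 + 0.1941×62.9 + 0.1377×92.7 + 0.2211×36.6 = 58.9605 per 100,000.
Difference = 84.9566 − 58.9605 = 25.9961.

26.0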